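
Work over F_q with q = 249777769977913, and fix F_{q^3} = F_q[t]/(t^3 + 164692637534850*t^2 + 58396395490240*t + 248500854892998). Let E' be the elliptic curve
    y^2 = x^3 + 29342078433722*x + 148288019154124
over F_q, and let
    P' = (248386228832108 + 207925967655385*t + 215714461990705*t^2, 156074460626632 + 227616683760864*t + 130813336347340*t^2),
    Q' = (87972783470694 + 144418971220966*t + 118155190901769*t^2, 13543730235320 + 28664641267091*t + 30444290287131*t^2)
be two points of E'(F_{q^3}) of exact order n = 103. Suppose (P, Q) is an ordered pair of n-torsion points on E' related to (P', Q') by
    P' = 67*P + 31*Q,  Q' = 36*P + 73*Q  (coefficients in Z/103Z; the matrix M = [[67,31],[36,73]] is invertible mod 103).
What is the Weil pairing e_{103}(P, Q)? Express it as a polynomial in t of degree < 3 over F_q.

201040332236961 + 88844982179909*t + 27331503530103*t^2

Alternating bilinearity on E[103] (values in mu_{103} in F_{249777769977913^3}) gives e(P',Q') = e(P,Q)^det(M).
det M = 67*73 - 31*36 = 3775 = 67 (mod 103); 67^{-1} = 20 (mod 103).
7-bit Miller (1100111) on E'/F_{249777769977913} with a'=29342078433722, b'=148288019154124: accumulate tangent/chord ratios at Q'+S and P'+S'.
So e_{103}(P',Q') = 207236092241428 + 165226896378648*t + 118795345321791*t^2.
Raise to 20: e(P,Q) = 201040332236961 + 88844982179909*t + 27331503530103*t^2 in mu_{103}.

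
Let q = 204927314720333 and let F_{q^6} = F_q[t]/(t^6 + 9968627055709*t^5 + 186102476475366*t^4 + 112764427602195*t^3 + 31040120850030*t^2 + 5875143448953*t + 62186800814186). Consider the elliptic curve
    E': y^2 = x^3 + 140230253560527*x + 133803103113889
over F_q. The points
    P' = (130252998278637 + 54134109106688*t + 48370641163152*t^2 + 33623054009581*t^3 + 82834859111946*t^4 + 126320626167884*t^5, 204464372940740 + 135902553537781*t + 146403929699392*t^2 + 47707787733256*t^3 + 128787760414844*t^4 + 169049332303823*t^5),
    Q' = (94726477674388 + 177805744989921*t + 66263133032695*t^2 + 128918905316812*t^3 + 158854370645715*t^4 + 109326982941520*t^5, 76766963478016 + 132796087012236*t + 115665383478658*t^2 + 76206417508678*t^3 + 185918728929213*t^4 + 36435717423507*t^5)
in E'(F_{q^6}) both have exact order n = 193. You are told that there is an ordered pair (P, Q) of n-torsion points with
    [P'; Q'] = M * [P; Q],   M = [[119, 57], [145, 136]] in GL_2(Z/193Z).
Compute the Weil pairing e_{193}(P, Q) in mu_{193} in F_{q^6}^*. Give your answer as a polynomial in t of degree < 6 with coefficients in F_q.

204155920094092 + 153433271647393*t + 39032666166143*t^2 + 38792243945841*t^3 + 157003143555648*t^4 + 118851786151594*t^5

Since e_{193}(P,P)=e_{193}(Q,Q)=1 and e_{193}(Q,P)=e_{193}(P,Q)^{-1}, expanding e_{193}(119*P + 57*Q,145*P + 136*Q) leaves e(P,Q)^det(M).
det M = 119*136 - 57*145 = 7919 = 6 (mod 193); 6^{-1} = 161 (mod 193).
n = 193 = (11000001)_2 (8 bits, wt 3); accumulate f_{193,P'}(Q'+S)/f_{193,P'}(S) along the 7-step ladder.
e_{193}(P',Q') = 140113303428433 + 198670601406735*t + 169559728613327*t^2 + 204196152147288*t^3 + 119317326123690*t^4 + 116764650020921*t^5.
Hence e(P,Q) = 204155920094092 + 153433271647393*t + 39032666166143*t^2 + 38792243945841*t^3 + 157003143555648*t^4 + 118851786151594*t^5 in F_{204927314720333^6}^*.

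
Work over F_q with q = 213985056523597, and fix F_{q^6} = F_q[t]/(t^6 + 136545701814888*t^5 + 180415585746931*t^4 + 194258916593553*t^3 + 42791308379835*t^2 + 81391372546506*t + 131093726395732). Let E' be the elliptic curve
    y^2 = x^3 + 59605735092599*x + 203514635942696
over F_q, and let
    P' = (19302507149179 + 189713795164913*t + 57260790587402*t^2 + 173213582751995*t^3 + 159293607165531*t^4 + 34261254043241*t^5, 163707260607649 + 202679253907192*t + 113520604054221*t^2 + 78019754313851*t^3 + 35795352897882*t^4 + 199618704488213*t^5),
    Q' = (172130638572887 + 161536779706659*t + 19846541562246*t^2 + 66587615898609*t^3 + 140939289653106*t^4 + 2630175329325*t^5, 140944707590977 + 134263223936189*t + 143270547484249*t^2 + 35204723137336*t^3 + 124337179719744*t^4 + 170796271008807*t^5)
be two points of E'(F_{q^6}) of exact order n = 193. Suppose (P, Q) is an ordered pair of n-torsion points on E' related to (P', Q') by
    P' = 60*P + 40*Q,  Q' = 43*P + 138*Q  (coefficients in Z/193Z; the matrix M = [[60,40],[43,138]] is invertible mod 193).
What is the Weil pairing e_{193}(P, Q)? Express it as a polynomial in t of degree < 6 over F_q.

Since e_{193}(P,P)=e_{193}(Q,Q)=1 and e_{193}(Q,P)=e_{193}(P,Q)^{-1}, expanding e_{193}(60*P + 40*Q,43*P + 138*Q) leaves e(P,Q)^det(M).
Hence e(P,Q) = e(P',Q')^{96} where 96 = 191^{-1} mod 193.
8-bit Miller (11000001) on E'/F_{213985056523597} with a'=59605735092599, b'=203514635942696: accumulate tangent/chord ratios at Q'+S and P'+S'.
So e_{193}(P',Q') = 26939652651200 + 154375565551106*t + 123027277255031*t^2 + 135927992296641*t^3 + 131441375701461*t^4 + 152845261751083*t^5.
Raise to 96: e(P,Q) = 71759080512803 + 212704660780303*t + 26308671100632*t^2 + 30129233303458*t^3 + 140530786204643*t^4 + 103347213591851*t^5 in mu_{193}.

71759080512803 + 212704660780303*t + 26308671100632*t^2 + 30129233303458*t^3 + 140530786204643*t^4 + 103347213591851*t^5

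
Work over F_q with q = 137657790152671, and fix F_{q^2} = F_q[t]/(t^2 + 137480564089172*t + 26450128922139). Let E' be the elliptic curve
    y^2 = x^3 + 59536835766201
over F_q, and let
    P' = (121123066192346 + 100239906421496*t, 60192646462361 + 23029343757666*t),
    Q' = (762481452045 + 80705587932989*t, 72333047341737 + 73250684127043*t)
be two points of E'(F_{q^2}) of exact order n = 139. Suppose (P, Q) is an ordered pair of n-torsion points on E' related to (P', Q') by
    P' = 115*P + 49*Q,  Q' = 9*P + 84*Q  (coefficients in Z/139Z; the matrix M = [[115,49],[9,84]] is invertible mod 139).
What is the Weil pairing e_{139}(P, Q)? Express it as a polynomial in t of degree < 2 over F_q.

The 139-Weil pairing on E[139] over F_{137657790152671} is alternating-bilinear: e_{139}(P',Q') = e_{139}(P,Q)^det(M).
Hence e(P,Q) = e(P',Q')^{34} where 34 = 45^{-1} mod 139.
Run Miller on y^2=x^3+59536835766201 over F_{137657790152671}: ladder 10001011 (8 bits); e = f_P(D_Q)/f_Q(D_P).
f_P(D_Q)/f_Q(D_P) = 106675214513076 + 89048413854875*t.
(106675214513076 + 89048413854875*t)^{34} mod (137657790152671,f) = 122539314113649 + 35531101379279*t.

122539314113649 + 35531101379279*t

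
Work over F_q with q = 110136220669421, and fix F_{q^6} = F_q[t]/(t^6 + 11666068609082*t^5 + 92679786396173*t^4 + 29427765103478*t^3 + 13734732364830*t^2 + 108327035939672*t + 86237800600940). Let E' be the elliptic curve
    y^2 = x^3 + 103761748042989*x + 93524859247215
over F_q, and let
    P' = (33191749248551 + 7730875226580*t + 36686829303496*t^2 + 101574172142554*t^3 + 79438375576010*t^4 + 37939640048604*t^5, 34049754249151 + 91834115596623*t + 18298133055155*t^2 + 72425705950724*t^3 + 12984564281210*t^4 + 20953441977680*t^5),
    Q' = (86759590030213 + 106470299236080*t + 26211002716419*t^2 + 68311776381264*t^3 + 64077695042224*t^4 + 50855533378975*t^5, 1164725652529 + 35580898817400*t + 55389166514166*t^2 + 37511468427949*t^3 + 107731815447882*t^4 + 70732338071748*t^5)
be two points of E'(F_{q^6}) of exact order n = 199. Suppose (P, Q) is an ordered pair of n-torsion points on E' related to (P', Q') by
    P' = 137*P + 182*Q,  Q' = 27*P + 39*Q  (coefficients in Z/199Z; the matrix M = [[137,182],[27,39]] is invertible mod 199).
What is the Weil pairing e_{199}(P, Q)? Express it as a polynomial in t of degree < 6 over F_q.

40543033598824 + 37406783896101*t + 54919346754271*t^2 + 100433817488676*t^3 + 76759397478206*t^4 + 63852340621010*t^5

Alternating bilinearity on E[199] (values in mu_{199} in F_{110136220669421^6}) gives e(P',Q') = e(P,Q)^det(M).
Inverting 31 mod 199: 122. Thus e_{199}(P,Q) = e(P',Q')^{122}.
Miller loop for e_{199} over F_{110136220669421^6}: bits of 199 = 11000111; 7 double steps + 4 add steps, l/v at each.
Miller gives e_{199}(P',Q') = 108512461996549 + 68551924064171*t + 34573180842375*t^2 + 62777021542553*t^3 + 49581498956202*t^4 + 102944256404930*t^5 in F_{110136220669421^6}.
(108512461996549 + 68551924064171*t + 34573180842375*t^2 + 62777021542553*t^3 + 49581498956202*t^4 + 102944256404930*t^5)^{122} mod (110136220669421,f) = 40543033598824 + 37406783896101*t + 54919346754271*t^2 + 100433817488676*t^3 + 76759397478206*t^4 + 63852340621010*t^5.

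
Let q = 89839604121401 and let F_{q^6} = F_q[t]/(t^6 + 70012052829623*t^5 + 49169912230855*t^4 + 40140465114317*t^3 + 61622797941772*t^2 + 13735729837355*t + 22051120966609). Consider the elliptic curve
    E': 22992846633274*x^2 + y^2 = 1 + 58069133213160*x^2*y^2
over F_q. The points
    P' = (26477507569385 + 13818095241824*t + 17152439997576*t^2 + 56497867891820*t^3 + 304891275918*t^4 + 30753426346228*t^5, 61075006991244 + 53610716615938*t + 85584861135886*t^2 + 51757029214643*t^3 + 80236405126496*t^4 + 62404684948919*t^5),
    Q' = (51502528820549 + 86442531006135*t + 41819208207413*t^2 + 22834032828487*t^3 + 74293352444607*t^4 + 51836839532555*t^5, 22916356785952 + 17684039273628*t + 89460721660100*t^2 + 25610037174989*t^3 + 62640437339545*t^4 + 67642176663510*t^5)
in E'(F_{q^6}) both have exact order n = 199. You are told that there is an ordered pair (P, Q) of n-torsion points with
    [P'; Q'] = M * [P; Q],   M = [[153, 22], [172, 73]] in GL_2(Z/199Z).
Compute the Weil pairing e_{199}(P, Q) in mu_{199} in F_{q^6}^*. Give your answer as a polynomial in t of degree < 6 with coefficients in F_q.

35855503673955 + 33662507421659*t + 55054369130665*t^2 + 76575443227983*t^3 + 50952126967081*t^4 + 40905830205306*t^5

Under M = [[153,22],[172,73]] in GL_2(Z/199), e_{199}(P',Q') = e_{199}(P,Q)^(153*73-22*172 mod 199).
Inverting 22 mod 199: 190. Thus e_{199}(P,Q) = e(P',Q')^{190}.
Edwards->Montgomery: u=(1+y)/(1-y), v=u/x -> 10211903321589v^2=u^3+50231313945623u^2+u; then x_W=36150730415729u+73403399388673: y^2=x^3+42608456046097*x+8189901188811.
Run Miller on y^2=x^3+42608456046097*x+8189901188811 over F_{89839604121401}: ladder 11000111 (8 bits); e = f_P(D_Q)/f_Q(D_P).
So e_{199}(P',Q') = 35781350402875 + 8721198290910*t + 13980230588259*t^2 + 16938602505862*t^3 + 6338134186240*t^4 + 14457162138073*t^5.
Raise to 190: e(P,Q) = 35855503673955 + 33662507421659*t + 55054369130665*t^2 + 76575443227983*t^3 + 50952126967081*t^4 + 40905830205306*t^5 in mu_{199}.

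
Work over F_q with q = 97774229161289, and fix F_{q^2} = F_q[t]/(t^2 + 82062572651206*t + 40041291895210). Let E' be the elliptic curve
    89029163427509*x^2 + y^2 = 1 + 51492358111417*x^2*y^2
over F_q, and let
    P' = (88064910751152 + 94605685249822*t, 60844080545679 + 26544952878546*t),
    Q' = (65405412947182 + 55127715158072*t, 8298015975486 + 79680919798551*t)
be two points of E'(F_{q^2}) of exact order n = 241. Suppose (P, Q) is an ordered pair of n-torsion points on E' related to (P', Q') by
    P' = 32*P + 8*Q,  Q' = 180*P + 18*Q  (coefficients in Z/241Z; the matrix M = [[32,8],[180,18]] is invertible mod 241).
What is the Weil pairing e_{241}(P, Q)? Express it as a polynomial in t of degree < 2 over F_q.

Since e_{241}(P,P)=e_{241}(Q,Q)=1 and e_{241}(Q,P)=e_{241}(P,Q)^{-1}, expanding e_{241}(32*P + 8*Q,180*P + 18*Q) leaves e(P,Q)^det(M).
So e_{241}(P,Q) = e_{241}(P',Q')^{94}, since 100*94 = 1 mod 241.
Map (x,y)_Ed via u=(1+y)/(1-y), v=(1+y)/((1-y)x) to Montgomery A=59332407895802,B=73423497893340; then to (a',b')=(55731213280028,77223262551442).
Double-and-add over 11110001: 8-1 doublings, 5-1 additions; each step l_{T,T}/v_{2T} or l_{T,P'}/v at Q'+S for random S.
Miller gives e_{241}(P',Q') = 25253236196850 + 71934723324245*t in F_{97774229161289^2}.
Raise to 94: e(P,Q) = 31188515087716 + 70673739671280*t in mu_{241}.

31188515087716 + 70673739671280*t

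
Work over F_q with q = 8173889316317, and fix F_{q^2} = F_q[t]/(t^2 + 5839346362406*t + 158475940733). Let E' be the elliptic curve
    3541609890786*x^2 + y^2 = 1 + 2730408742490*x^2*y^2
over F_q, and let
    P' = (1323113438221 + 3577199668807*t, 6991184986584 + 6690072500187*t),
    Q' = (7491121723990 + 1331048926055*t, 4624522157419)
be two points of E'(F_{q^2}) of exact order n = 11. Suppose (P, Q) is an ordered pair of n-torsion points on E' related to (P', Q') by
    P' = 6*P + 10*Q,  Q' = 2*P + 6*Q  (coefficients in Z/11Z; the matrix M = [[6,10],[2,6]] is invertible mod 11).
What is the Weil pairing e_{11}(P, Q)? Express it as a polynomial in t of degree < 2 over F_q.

126338285791 + 1011447805737*t

Alternating bilinearity on E[11] (values in mu_{11} in F_{8173889316317^2}) gives e(P',Q') = e(P,Q)^det(M).
Hence e(P,Q) = e(P',Q')^{9} where 9 = 5^{-1} mod 11.
Map (x,y)_Ed via u=(1+y)/(1-y), v=(1+y)/((1-y)x) to Montgomery A=5820110827754,B=1755267582105; then to (a',b')=(7777887302298,1830044017035).
Double-and-add over 1011: 4-1 doublings, 3-1 additions; each step l_{T,T}/v_{2T} or l_{T,P'}/v at Q'+S for random S.
The quotient is 3237625640346 + 3124889424182*t.
Raise to 9: e(P,Q) = 126338285791 + 1011447805737*t in mu_{11}.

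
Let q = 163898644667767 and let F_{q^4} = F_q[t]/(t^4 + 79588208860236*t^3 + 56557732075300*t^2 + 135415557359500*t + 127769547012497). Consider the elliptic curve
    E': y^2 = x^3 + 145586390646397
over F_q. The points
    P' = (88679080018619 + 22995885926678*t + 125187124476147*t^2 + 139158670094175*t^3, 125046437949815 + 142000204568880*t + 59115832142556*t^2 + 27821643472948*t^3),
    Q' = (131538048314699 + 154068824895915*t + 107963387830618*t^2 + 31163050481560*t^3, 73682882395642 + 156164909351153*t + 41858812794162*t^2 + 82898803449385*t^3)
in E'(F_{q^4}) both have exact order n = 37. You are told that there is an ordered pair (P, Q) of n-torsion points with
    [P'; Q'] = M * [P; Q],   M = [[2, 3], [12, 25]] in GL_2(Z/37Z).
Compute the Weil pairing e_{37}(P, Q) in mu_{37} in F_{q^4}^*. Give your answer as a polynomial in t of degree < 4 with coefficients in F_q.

The 37-Weil pairing on E[37] over F_{163898644667767} is alternating-bilinear: e_{37}(P',Q') = e_{37}(P,Q)^det(M).
So e_{37}(P,Q) = e_{37}(P',Q')^{8}, since 14*8 = 1 mod 37.
n = 37 = (100101)_2 (6 bits, wt 3); accumulate f_{37,P'}(Q'+S)/f_{37,P'}(S) along the 5-step ladder.
e_{37}(P',Q') = 85739879327639 + 131901087218497*t + 43030036752002*t^2 + 62202761485714*t^3.
e_{37}(P,Q) = (85739879327639 + 131901087218497*t + 43030036752002*t^2 + 62202761485714*t^3)^{8} = 103570406003664 + 155392417638131*t + 121521810537735*t^2 + 4429303616731*t^3.

103570406003664 + 155392417638131*t + 121521810537735*t^2 + 4429303616731*t^3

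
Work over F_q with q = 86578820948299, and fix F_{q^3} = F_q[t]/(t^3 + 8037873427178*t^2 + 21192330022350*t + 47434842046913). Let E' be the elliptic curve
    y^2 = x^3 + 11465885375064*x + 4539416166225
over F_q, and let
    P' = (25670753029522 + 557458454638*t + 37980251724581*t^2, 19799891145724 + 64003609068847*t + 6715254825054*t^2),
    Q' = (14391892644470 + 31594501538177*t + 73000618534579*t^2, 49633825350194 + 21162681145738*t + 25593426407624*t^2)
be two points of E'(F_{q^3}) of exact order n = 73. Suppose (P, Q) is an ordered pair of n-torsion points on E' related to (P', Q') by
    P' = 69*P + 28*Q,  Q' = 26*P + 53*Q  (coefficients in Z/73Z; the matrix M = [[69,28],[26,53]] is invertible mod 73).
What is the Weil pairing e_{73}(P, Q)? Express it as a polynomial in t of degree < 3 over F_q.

86189207147804 + 15474342820011*t + 43420015711351*t^2

Since e_{73}(P,P)=e_{73}(Q,Q)=1 and e_{73}(Q,P)=e_{73}(P,Q)^{-1}, expanding e_{73}(69*P + 28*Q,26*P + 53*Q) leaves e(P,Q)^det(M).
So e_{73}(P,Q) = e_{73}(P',Q')^{65}, since 9*65 = 1 mod 73.
Double-and-add over 1001001: 7-1 doublings, 3-1 additions; each step l_{T,T}/v_{2T} or l_{T,P'}/v at Q'+S for random S.
Miller gives e_{73}(P',Q') = 59992699951239 + 38108262470562*t + 16116561252218*t^2 in F_{86578820948299^3}.
e_{73}(P,Q) = (59992699951239 + 38108262470562*t + 16116561252218*t^2)^{65} = 86189207147804 + 15474342820011*t + 43420015711351*t^2.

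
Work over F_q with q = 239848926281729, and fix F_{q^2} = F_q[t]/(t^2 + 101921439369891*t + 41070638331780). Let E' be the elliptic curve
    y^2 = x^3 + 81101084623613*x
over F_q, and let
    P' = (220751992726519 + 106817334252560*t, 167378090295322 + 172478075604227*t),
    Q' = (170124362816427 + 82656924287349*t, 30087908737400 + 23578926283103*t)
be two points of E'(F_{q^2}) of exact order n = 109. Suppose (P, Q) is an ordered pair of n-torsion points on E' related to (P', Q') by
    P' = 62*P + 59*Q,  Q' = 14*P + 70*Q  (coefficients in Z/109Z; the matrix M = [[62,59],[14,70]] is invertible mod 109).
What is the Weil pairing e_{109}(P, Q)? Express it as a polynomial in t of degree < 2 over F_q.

179734357042720 + 57160775383576*t

Under M = [[62,59],[14,70]] in GL_2(Z/109), e_{109}(P',Q') = e_{109}(P,Q)^(62*70-59*14 mod 109).
det M = 62*70 - 59*14 = 3514 = 26 (mod 109); 26^{-1} = 21 (mod 109).
n = 109 = (1101101)_2 (7 bits, wt 5); accumulate f_{109,P'}(Q'+S)/f_{109,P'}(S) along the 6-step ladder.
f_P(D_Q)/f_Q(D_P) = 49526695528172 + 187489648938557*t.
Hence e(P,Q) = 179734357042720 + 57160775383576*t in F_{239848926281729^2}^*.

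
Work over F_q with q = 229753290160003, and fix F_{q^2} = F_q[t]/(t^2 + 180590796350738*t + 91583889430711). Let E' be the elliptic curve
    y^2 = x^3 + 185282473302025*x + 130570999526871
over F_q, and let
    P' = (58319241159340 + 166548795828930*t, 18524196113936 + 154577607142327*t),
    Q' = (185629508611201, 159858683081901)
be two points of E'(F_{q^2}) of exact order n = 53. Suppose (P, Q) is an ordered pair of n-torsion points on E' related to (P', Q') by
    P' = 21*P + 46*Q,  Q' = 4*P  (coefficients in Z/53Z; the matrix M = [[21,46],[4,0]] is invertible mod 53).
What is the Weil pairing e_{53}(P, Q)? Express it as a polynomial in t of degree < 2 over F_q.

Since e_{53}(P,P)=e_{53}(Q,Q)=1 and e_{53}(Q,P)=e_{53}(P,Q)^{-1}, expanding e_{53}(21*P + 46*Q,4*P) leaves e(P,Q)^det(M).
21*0 - 46*4 = -184; reduced mod 53: det = 28, inverse 36.
Double-and-add over 110101: 6-1 doublings, 4-1 additions; each step l_{T,T}/v_{2T} or l_{T,P'}/v at Q'+S for random S.
f_P(D_Q)/f_Q(D_P) = 8690311789221 + 214230072627312*t.
Finally e_{53}(P,Q) = 1012671895920 + 159018158788554*t.

1012671895920 + 159018158788554*t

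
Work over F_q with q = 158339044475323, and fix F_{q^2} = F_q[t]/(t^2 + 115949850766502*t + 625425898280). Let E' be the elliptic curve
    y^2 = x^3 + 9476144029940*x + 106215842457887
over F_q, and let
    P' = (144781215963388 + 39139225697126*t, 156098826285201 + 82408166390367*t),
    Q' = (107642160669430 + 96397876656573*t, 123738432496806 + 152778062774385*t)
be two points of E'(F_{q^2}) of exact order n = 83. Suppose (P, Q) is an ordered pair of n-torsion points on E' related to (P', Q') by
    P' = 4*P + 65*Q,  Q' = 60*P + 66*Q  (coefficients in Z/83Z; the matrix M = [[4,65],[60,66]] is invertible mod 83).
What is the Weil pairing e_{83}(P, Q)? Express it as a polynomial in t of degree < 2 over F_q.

Alternating bilinearity on E[83] (values in mu_{83} in F_{158339044475323^2}) gives e(P',Q') = e(P,Q)^det(M).
det M = 4*66 - 65*60 = -3636 = 16 (mod 83); 16^{-1} = 26 (mod 83).
Double-and-add over 1010011: 7-1 doublings, 4-1 additions; each step l_{T,T}/v_{2T} or l_{T,P'}/v at Q'+S for random S.
e_{83}(P',Q') = 56099940956591 + 8835606653739*t.
Hence e(P,Q) = 72738220551422 + 132473726129894*t in F_{158339044475323^2}^*.

72738220551422 + 132473726129894*t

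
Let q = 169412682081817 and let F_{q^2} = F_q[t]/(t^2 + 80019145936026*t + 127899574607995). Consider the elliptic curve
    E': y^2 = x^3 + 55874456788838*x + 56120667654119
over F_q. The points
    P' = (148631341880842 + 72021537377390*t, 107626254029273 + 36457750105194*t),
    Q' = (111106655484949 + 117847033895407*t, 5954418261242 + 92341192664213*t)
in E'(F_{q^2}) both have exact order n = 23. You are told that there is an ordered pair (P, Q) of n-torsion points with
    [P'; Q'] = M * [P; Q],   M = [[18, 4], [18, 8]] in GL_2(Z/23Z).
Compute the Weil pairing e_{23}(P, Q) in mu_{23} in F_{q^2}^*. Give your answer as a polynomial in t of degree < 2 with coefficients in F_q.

133896725371682 + 90246911911413*t

Alternating bilinearity on E[23] (values in mu_{23} in F_{169412682081817^2}) gives e(P',Q') = e(P,Q)^det(M).
det(M) mod 23 = 3; its inverse in (Z/23)^* is 8 (check: 3*8 mod 23 = 1).
Build f_{23,P'} and f_{23,Q'} via the 5-bit ladder of 23=10111_2; evaluate at shifted divisors; quotient in F_{169412682081817^2}.
f_P(D_Q)/f_Q(D_P) = 112900315876069 + 42636748488888*t.
Hence e(P,Q) = 133896725371682 + 90246911911413*t in F_{169412682081817^2}^*.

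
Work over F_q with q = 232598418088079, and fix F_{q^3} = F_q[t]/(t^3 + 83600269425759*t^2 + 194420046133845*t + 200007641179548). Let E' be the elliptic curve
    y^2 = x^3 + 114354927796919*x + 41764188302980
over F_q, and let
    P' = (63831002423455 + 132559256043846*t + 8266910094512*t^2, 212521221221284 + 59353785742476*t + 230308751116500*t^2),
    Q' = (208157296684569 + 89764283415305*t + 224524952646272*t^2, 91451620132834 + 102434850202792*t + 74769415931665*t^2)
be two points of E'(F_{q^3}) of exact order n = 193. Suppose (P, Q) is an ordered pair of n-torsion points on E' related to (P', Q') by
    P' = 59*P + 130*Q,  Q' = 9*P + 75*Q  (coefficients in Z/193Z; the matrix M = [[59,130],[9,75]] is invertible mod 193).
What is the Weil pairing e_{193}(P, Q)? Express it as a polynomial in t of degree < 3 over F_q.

171967651562858 + 76441001149463*t + 40570723986521*t^2

Since e_{193}(P,P)=e_{193}(Q,Q)=1 and e_{193}(Q,P)=e_{193}(P,Q)^{-1}, expanding e_{193}(59*P + 130*Q,9*P + 75*Q) leaves e(P,Q)^det(M).
Inverting 167 mod 193: 141. Thus e_{193}(P,Q) = e(P',Q')^{141}.
Run Miller on y^2=x^3+114354927796919*x+41764188302980 over F_{232598418088079}: ladder 11000001 (8 bits); e = f_P(D_Q)/f_Q(D_P).
e_{193}(P',Q') = 203768219403069 + 91086342699035*t + 97002810126205*t^2.
Raise to 141: e(P,Q) = 171967651562858 + 76441001149463*t + 40570723986521*t^2 in mu_{193}.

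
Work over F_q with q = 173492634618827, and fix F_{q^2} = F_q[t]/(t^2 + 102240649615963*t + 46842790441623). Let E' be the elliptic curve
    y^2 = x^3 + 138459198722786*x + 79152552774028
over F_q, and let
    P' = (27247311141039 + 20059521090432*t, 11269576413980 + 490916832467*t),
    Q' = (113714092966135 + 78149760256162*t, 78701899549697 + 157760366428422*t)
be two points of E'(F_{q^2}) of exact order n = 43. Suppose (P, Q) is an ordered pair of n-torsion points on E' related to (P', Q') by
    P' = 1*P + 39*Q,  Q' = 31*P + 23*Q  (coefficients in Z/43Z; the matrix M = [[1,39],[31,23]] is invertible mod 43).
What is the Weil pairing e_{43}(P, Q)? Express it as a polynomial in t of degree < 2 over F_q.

The 43-Weil pairing on E[43] over F_{173492634618827} is alternating-bilinear: e_{43}(P',Q') = e_{43}(P,Q)^det(M).
Inverting 18 mod 43: 12. Thus e_{43}(P,Q) = e(P',Q')^{12}.
6-bit Miller (101011) on E'/F_{173492634618827} with a'=138459198722786, b'=79152552774028: accumulate tangent/chord ratios at Q'+S and P'+S'.
So e_{43}(P',Q') = 82851570983970 + 584511070162*t.
e_{43}(P,Q) = (82851570983970 + 584511070162*t)^{12} = 162030625161069 + 165439327935591*t.

162030625161069 + 165439327935591*t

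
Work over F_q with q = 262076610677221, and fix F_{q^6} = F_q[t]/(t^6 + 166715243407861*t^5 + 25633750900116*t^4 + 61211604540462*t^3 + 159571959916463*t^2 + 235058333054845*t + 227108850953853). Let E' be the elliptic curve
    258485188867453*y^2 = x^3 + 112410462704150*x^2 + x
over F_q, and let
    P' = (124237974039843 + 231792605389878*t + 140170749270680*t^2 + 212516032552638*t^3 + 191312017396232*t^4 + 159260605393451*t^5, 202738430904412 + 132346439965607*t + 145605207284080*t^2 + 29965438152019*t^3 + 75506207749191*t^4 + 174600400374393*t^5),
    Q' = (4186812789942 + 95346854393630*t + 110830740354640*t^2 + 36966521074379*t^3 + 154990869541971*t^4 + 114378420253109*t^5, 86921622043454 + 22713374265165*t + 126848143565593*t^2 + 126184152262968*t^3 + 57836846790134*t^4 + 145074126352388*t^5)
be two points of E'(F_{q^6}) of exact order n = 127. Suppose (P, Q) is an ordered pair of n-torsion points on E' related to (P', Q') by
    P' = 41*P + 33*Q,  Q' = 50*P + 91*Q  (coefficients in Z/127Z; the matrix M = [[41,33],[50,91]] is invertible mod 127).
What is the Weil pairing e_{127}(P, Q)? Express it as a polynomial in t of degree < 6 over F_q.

Under M = [[41,33],[50,91]] in GL_2(Z/127), e_{127}(P',Q') = e_{127}(P,Q)^(41*91-33*50 mod 127).
41*91 - 33*50 = 2081; reduced mod 127: det = 49, inverse 70.
Undo Montgomery via alpha=128556840280276, beta=61809412760279: (a',b')=(0,140901342347085) over F_{262076610677221}.
Run Miller on y^2=x^3+140901342347085 over F_{262076610677221}: ladder 1111111 (7 bits); e = f_P(D_Q)/f_Q(D_P).
The quotient is 22951991562779 + 131937225229893*t + 93186096242164*t^2 + 13367747279590*t^3 + 191071888144216*t^4 + 253516555688425*t^5.
Raise to 70: e(P,Q) = 37174887029795 + 227478145019567*t + 126568484228172*t^2 + 7103010968987*t^3 + 32098812852132*t^4 + 188253581736509*t^5 in mu_{127}.

37174887029795 + 227478145019567*t + 126568484228172*t^2 + 7103010968987*t^3 + 32098812852132*t^4 + 188253581736509*t^5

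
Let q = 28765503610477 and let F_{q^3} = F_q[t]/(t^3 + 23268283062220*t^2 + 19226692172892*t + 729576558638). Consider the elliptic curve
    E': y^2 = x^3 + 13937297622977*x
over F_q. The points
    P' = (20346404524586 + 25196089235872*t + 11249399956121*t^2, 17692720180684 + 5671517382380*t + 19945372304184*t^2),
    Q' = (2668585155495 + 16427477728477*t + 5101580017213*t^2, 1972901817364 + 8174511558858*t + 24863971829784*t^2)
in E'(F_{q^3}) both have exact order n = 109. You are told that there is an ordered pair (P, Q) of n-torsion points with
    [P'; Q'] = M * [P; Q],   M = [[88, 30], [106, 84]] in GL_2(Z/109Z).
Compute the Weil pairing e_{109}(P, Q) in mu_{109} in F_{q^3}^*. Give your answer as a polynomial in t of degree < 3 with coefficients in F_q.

Under M = [[88,30],[106,84]] in GL_2(Z/109), e_{109}(P',Q') = e_{109}(P,Q)^(88*84-30*106 mod 109).
det(M) mod 109 = 70; its inverse in (Z/109)^* is 95 (check: 70*95 mod 109 = 1).
7-bit Miller (1101101) on E'/F_{28765503610477} with a'=13937297622977, b'=0: accumulate tangent/chord ratios at Q'+S and P'+S'.
Result: e(P',Q') = 5035023954381 + 3937287901584*t + 25652909013542*t^2.
Raise to 95: e(P,Q) = 23750418092282 + 27420214081982*t + 13822990370566*t^2 in mu_{109}.

23750418092282 + 27420214081982*t + 13822990370566*t^2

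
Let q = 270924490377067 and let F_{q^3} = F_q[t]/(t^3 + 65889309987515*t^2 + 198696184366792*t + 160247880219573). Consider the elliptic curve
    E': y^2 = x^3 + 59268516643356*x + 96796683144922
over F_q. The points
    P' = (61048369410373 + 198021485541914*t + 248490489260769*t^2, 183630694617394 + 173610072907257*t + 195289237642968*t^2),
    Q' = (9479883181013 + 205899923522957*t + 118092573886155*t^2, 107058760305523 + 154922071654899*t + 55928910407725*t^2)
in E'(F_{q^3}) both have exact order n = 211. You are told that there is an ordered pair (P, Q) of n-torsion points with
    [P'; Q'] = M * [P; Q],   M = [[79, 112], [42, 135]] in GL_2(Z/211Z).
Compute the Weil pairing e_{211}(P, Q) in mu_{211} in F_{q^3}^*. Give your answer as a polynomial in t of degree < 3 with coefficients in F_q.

Under M = [[79,112],[42,135]] in GL_2(Z/211), e_{211}(P',Q') = e_{211}(P,Q)^(79*135-112*42 mod 211).
Hence e(P,Q) = e(P',Q')^{4} where 4 = 53^{-1} mod 211.
Build f_{211,P'} and f_{211,Q'} via the 8-bit ladder of 211=11010011_2; evaluate at shifted divisors; quotient in F_{270924490377067^3}.
Miller gives e_{211}(P',Q') = 180031433276695 + 215245728532213*t + 18151262807050*t^2 in F_{270924490377067^3}.
Thus e_{211}(P,Q) = 79253681923332 + 63297784488227*t + 5680503672231*t^2.

79253681923332 + 63297784488227*t + 5680503672231*t^2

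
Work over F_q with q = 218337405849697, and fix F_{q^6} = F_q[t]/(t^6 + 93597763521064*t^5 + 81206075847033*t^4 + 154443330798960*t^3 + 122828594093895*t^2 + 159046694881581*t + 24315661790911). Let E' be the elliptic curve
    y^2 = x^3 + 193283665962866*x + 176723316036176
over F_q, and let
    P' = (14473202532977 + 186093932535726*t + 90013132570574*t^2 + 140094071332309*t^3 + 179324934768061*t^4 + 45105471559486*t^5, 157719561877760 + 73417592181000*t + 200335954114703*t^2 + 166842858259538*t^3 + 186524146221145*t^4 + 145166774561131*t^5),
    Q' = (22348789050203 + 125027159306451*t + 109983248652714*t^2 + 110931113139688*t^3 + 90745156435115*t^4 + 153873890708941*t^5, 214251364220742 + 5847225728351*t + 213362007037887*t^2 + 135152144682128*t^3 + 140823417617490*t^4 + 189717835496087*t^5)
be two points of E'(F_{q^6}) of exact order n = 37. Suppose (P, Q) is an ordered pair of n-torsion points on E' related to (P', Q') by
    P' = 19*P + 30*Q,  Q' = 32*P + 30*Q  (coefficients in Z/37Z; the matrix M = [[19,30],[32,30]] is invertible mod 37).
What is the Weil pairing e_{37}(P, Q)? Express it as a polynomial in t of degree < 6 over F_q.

122310435634764 + 42744188393227*t + 6017841944830*t^2 + 28601562538014*t^3 + 185809817070251*t^4 + 66801392551280*t^5

e_{37} is bilinear + alternating on E[37], so e_{37}(19*P + 30*Q, 32*P + 30*Q) = e_{37}(P,Q)^(19*30-30*32).
det M = 19*30 - 30*32 = -390 = 17 (mod 37); 17^{-1} = 24 (mod 37).
Double-and-add over 100101: 6-1 doublings, 3-1 additions; each step l_{T,T}/v_{2T} or l_{T,P'}/v at Q'+S for random S.
Result: e(P',Q') = 123009773621497 + 19242425704441*t + 74859325249549*t^2 + 106452632258189*t^3 + 39648762703888*t^4 + 168462631109501*t^5.
Raise to 24: e(P,Q) = 122310435634764 + 42744188393227*t + 6017841944830*t^2 + 28601562538014*t^3 + 185809817070251*t^4 + 66801392551280*t^5 in mu_{37}.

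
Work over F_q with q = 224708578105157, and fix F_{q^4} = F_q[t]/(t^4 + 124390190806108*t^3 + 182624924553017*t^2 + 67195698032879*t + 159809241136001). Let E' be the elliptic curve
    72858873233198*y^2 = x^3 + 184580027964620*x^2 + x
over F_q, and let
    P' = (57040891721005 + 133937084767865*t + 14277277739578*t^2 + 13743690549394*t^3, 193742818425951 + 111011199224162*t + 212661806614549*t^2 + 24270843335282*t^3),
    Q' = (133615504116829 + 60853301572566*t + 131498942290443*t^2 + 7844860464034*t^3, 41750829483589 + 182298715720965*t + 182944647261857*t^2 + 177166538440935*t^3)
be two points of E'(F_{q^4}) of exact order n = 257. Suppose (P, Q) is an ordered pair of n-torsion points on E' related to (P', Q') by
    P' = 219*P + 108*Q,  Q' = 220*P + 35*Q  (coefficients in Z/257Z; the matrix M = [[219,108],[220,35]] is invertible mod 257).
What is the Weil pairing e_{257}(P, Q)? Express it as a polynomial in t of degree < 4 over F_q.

Under M = [[219,108],[220,35]] in GL_2(Z/257), e_{257}(P',Q') = e_{257}(P,Q)^(219*35-108*220 mod 257).
So e_{257}(P,Q) = e_{257}(P',Q')^{83}, since 96*83 = 1 mod 257.
Montgomery->Weierstrass: x_W = 85764987993912*x+563017423653, y_W=85764987993912*y on F_{224708578105157}; lands on y^2=x^3+24218204660249*x+14849521080439.
Miller loop for e_{257} over F_{224708578105157^4}: bits of 257 = 100000001; 8 double steps + 1 add steps, l/v at each.
Miller gives e_{257}(P',Q') = 73867268102500 + 5967183155329*t + 224392292933196*t^2 + 199826274602512*t^3 in F_{224708578105157^4}.
(73867268102500 + 5967183155329*t + 224392292933196*t^2 + 199826274602512*t^3)^{83} mod (224708578105157,f) = 161782171683787 + 2089423435522*t + 56466469204867*t^2 + 196877634617147*t^3.

161782171683787 + 2089423435522*t + 56466469204867*t^2 + 196877634617147*t^3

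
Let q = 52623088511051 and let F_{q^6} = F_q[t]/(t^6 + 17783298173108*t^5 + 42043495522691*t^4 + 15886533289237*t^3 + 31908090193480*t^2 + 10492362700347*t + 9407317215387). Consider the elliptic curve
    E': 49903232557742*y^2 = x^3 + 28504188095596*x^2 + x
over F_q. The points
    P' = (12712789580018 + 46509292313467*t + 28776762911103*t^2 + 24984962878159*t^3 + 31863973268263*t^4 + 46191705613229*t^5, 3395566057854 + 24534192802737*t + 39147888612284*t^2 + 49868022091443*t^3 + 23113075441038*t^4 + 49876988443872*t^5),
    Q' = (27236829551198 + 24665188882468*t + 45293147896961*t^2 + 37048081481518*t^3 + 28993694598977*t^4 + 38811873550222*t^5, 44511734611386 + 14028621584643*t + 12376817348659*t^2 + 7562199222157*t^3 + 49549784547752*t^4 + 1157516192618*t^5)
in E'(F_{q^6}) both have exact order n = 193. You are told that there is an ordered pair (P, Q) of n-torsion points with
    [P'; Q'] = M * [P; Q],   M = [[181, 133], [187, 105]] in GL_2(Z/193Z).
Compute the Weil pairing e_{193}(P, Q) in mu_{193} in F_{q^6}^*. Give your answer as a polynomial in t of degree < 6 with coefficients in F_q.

e_{193}(aP+bQ,cP+dQ) = e_{193}(P,Q)^(ad-bc); with (a,b,c,d)=(181,133,187,105) this gives the det-193 law.
So e_{193}(P,Q) = e_{193}(P',Q')^{33}, since 117*33 = 1 mod 193.
Undo Montgomery via alpha=44546884958236, beta=25480624540600: (a',b')=(21156485915909,29411976497775) over F_{52623088511051}.
Build f_{193,P'} and f_{193,Q'} via the 8-bit ladder of 193=11000001_2; evaluate at shifted divisors; quotient in F_{52623088511051^6}.
So e_{193}(P',Q') = 7183454437645 + 51039409575656*t + 42586126440352*t^2 + 33153577861103*t^3 + 2435188321715*t^4 + 47776960470038*t^5.
e_{193}(P,Q) = (7183454437645 + 51039409575656*t + 42586126440352*t^2 + 33153577861103*t^3 + 2435188321715*t^4 + 47776960470038*t^5)^{33} = 39635906120651 + 34737288769899*t + 17544219728577*t^2 + 31362619634996*t^3 + 2701563297958*t^4 + 32830507220480*t^5.

39635906120651 + 34737288769899*t + 17544219728577*t^2 + 31362619634996*t^3 + 2701563297958*t^4 + 32830507220480*t^5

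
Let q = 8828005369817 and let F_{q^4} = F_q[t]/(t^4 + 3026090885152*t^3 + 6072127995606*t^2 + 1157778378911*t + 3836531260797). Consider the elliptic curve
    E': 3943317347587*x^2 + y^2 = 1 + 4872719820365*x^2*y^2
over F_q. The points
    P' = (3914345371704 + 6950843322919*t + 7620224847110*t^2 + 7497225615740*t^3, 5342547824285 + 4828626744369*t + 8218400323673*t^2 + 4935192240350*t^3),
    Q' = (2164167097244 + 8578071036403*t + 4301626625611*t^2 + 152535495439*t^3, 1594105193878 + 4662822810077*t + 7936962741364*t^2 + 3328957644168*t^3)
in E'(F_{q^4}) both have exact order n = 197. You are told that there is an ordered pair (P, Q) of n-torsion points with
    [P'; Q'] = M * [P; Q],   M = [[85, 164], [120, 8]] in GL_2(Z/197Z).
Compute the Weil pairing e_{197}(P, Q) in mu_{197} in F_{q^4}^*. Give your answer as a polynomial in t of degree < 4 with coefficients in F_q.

Since e_{197}(P,P)=e_{197}(Q,Q)=1 and e_{197}(Q,P)=e_{197}(P,Q)^{-1}, expanding e_{197}(85*P + 164*Q,120*P + 8*Q) leaves e(P,Q)^det(M).
det(M) mod 197 = 109; its inverse in (Z/197)^* is 47 (check: 109*47 mod 197 = 1).
Map (x,y)_Ed via u=(1+y)/(1-y), v=(1+y)/((1-y)x) to Montgomery A=4402933883002,B=4239119144276; then to (a',b')=(3941613544498,0).
Run Miller on y^2=x^3+3941613544498*x over F_{8828005369817}: ladder 11000101 (8 bits); e = f_P(D_Q)/f_Q(D_P).
e_{197}(P',Q') = 7216254152966 + 6861286414381*t + 4965768780884*t^2 + 1441576064221*t^3.
Raise to 47: e(P,Q) = 2865904249449 + 7103325303871*t + 3551671708606*t^2 + 6952486583570*t^3 in mu_{197}.

2865904249449 + 7103325303871*t + 3551671708606*t^2 + 6952486583570*t^3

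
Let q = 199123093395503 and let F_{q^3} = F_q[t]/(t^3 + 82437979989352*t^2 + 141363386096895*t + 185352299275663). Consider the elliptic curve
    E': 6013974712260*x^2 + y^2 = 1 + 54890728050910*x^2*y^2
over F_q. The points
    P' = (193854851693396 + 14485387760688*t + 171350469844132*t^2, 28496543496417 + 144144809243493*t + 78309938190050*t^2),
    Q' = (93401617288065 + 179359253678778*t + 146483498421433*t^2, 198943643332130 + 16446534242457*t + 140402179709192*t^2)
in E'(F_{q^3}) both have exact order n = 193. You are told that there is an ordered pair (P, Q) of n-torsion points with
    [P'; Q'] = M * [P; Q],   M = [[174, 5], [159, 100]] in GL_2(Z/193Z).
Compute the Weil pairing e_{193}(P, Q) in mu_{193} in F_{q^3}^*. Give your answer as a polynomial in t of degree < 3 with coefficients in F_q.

Alternating bilinearity on E[193] (values in mu_{193} in F_{199123093395503^3}) gives e(P',Q') = e(P,Q)^det(M).
Inverting 7 mod 193: 138. Thus e_{193}(P,Q) = e(P',Q')^{138}.
Edwards a_E,d_E -> Montgomery A=132742976207403,B=69691468662642 -> Weierstrass 62395956925692,2598778646427 via alpha=142899512724197,beta=87342358363089.
Build f_{193,P'} and f_{193,Q'} via the 8-bit ladder of 193=11000001_2; evaluate at shifted divisors; quotient in F_{199123093395503^3}.
e_{193}(P',Q') = 86367591944285 + 185532180333989*t + 43634291768920*t^2.
Finally e_{193}(P,Q) = 31026484421296 + 96048103728980*t + 118794589067125*t^2.

31026484421296 + 96048103728980*t + 118794589067125*t^2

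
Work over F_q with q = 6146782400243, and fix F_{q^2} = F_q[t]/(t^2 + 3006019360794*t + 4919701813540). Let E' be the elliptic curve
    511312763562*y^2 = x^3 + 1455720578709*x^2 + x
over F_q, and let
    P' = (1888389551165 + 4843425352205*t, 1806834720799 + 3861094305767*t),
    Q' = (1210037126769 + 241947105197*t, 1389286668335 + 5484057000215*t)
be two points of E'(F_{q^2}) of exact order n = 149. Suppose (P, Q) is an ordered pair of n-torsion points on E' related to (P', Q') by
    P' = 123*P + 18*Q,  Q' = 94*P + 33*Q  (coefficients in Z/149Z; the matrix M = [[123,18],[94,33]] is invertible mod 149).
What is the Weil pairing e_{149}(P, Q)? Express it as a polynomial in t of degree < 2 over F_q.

989308234029 + 5594910714329*t

Since e_{149}(P,P)=e_{149}(Q,Q)=1 and e_{149}(Q,P)=e_{149}(P,Q)^{-1}, expanding e_{149}(123*P + 18*Q,94*P + 33*Q) leaves e(P,Q)^det(M).
123*33 - 18*94 = 2367; reduced mod 149: det = 132, inverse 35.
Montgomery->Weierstrass: x_W = 1859585421035*x+4373258066123, y_W=1859585421035*y on F_{6146782400243}; lands on y^2=x^3+2834967262747*x+3317496437823.
Build f_{149,P'} and f_{149,Q'} via the 8-bit ladder of 149=10010101_2; evaluate at shifted divisors; quotient in F_{6146782400243^2}.
f_P(D_Q)/f_Q(D_P) = 173750273715 + 5457531244032*t.
Finally e_{149}(P,Q) = 989308234029 + 5594910714329*t.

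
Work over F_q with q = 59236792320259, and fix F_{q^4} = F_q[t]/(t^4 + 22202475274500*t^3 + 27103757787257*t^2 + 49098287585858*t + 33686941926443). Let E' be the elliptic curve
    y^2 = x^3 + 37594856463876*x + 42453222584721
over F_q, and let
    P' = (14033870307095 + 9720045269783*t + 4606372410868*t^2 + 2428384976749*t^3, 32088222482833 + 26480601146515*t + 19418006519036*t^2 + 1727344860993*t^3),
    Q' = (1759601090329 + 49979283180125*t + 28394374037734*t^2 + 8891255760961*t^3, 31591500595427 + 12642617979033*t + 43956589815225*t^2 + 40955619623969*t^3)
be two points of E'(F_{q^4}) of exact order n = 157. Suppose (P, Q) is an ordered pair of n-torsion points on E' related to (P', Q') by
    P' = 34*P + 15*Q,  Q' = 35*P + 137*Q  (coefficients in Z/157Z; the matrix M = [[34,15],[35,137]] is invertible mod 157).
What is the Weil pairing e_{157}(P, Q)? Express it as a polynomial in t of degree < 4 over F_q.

The 157-Weil pairing on E[157] over F_{59236792320259} is alternating-bilinear: e_{157}(P',Q') = e_{157}(P,Q)^det(M).
det(M) mod 157 = 51; its inverse in (Z/157)^* is 117 (check: 51*117 mod 157 = 1).
Double-and-add over 10011101: 8-1 doublings, 5-1 additions; each step l_{T,T}/v_{2T} or l_{T,P'}/v at Q'+S for random S.
e_{157}(P',Q') = 26380857212014 + 28378938780181*t + 50915086559752*t^2 + 15319481105427*t^3.
Hence e(P,Q) = 15904502773029 + 13357390098823*t + 57168690159168*t^2 + 55533257715521*t^3 in F_{59236792320259^4}^*.

15904502773029 + 13357390098823*t + 57168690159168*t^2 + 55533257715521*t^3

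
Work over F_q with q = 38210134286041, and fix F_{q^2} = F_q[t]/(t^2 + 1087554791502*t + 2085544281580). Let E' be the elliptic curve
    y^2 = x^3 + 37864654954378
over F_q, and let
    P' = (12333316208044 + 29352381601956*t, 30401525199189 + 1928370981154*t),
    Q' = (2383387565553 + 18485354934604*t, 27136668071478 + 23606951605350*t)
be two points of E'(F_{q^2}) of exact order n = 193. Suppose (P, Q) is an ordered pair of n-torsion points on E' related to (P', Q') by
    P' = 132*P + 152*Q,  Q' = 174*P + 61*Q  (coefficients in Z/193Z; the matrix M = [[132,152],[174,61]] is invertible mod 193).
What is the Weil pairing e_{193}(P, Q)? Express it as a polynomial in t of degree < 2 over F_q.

20365871560124 + 13968083770102*t

Under M = [[132,152],[174,61]] in GL_2(Z/193), e_{193}(P',Q') = e_{193}(P,Q)^(132*61-152*174 mod 193).
So e_{193}(P,Q) = e_{193}(P',Q')^{174}, since 132*174 = 1 mod 193.
Miller loop for e_{193} over F_{38210134286041^2}: bits of 193 = 11000001; 7 double steps + 2 add steps, l/v at each.
f_P(D_Q)/f_Q(D_P) = 24276156098799 + 29728378350021*t.
Thus e_{193}(P,Q) = 20365871560124 + 13968083770102*t.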